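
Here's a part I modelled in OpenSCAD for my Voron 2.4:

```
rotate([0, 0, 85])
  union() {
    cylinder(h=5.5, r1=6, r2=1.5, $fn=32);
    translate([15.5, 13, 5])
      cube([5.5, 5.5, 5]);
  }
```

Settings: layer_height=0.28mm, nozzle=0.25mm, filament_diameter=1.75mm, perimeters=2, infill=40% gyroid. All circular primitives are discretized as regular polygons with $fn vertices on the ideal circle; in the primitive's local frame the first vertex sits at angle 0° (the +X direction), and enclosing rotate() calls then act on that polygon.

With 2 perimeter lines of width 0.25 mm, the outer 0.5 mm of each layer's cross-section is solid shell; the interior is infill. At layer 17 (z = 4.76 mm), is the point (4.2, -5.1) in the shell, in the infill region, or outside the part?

At z = 4.76 mm: the cone (r1=6→r2=1.5) has section circumradius 2.105 here — a regular 32-gon; the cube at (15.5, 13) is absent (z outside [5, 10]); Taking the union: only the cone is present, so the union is just that shape — 1 connected region; (rotated 85° about Z; rotation is an isometry so areas/perimeters/island counts are preserved). Overall, the cross-section is a single solid region. Undo the 85° rotation: the query point maps to (-4.715, -4.629) in the un-rotated model frame. The nearest boundary edge runs (-1.75, -1.17)→(-1.49, -1.49); distance from the point to it = 4.50 mm. The point is not inside any of the regions above, so it lies outside the cross-section (4.50 mm from the nearest boundary).

outside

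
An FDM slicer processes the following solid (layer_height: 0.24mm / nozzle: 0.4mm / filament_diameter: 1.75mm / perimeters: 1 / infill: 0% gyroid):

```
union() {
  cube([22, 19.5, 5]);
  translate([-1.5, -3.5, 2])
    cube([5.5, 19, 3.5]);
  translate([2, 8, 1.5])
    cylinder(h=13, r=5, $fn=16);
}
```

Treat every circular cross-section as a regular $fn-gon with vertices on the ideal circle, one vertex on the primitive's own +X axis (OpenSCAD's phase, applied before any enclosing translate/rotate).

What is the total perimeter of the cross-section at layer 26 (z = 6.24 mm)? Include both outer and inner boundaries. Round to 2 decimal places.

31.21 mm

At z = 6.24 mm: the cube does not reach this height (z outside [0, 5]); the cube at (-1.5, -3.5) does not reach this height (z outside [2, 5.5]); the cylinder at (2, 8): section is a regular 16-gon, circumradius r=5 (perimeter = 2·16·5.000·sin(180°/16) = 31.21 mm); Combining (union): only the r=5 cylinder at (2, 8) is present, so the union is just that shape — boundary = 31.21 mm. Overall, the cross-section is a single solid region. Total boundary length (outer) = 31.21 mm.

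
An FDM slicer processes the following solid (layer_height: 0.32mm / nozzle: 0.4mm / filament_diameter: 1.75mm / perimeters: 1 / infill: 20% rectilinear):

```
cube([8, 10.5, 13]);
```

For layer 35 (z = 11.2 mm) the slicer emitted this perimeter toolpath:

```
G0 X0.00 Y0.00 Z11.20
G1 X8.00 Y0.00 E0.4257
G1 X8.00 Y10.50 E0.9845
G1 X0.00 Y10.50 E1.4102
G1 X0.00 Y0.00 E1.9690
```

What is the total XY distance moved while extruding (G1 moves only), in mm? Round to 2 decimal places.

37.00 mm

Sum the Euclidean lengths of each G1 segment: total = 37.00 mm.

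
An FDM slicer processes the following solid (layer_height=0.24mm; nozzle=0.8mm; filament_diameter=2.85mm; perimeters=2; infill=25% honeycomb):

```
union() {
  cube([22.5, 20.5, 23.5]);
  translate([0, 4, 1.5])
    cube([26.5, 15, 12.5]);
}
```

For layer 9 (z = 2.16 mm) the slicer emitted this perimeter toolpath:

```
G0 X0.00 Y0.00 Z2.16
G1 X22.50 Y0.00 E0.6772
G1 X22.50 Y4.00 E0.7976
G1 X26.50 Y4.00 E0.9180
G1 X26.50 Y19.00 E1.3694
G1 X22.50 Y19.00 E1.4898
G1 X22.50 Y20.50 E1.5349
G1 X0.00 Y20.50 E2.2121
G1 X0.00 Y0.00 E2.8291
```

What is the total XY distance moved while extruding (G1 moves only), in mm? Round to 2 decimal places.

94.00 mm

Sum the Euclidean lengths of each G1 segment: total = 94.00 mm.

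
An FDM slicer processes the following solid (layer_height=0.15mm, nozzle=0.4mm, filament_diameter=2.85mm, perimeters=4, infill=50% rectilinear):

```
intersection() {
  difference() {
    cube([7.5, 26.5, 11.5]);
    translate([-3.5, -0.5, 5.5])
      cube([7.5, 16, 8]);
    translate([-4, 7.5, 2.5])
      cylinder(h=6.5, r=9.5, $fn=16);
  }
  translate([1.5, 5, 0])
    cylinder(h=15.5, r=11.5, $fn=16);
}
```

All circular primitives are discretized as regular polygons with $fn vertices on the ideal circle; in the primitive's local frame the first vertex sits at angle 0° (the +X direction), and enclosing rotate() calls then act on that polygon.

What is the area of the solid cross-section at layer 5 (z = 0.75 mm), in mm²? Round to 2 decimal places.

119.35 mm²

At z = 0.75 mm: the 7.5×26.5 cube contributes its full rectangle (area 198.75 mm²); the cube at (-3.5, -0.5) is absent (z outside [5.5, 13.5]); the cylinder at (-4, 7.5) is absent (z outside [2.5, 9]); After the difference (first − rest): none of the subtracted shapes is present at this height, so the 7.5×26.5 cube is unchanged — area = 198.75 mm²; the cylinder at (1.5, 5): section is a regular 16-gon, circumradius r=11.5 (area = (16/2)·11.500²·sin(360°/16) = 404.88 mm²); Taking the intersection: the r=11.5 cylinder at (1.5, 5) partially overlaps that combined region; clipping to the common part keeps 119.35 mm² — area = 119.35 mm². Overall, the cross-section is a single solid region. Net area = 119.35 mm².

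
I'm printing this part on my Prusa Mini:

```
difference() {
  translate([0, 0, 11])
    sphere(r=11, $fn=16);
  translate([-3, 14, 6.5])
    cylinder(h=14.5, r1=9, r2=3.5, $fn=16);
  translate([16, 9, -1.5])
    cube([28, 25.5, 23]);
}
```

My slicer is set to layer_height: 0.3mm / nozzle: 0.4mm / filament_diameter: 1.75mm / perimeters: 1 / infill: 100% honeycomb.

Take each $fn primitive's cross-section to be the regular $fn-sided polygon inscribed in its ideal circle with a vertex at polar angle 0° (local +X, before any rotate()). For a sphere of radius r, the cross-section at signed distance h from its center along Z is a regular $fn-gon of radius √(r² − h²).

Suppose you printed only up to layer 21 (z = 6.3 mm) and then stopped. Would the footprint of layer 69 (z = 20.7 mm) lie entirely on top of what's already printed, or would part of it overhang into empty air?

entirely on top

Compare the two slices. At z = 6.3: the r=11 sphere contributes a regular 16-gon of circumradius √(11²−4.7²) = 9.945 (area = (16/2)·9.945²·sin(360°/16) = 302.81 mm²); the cone at (-3, 14) is not intersected at this z (z outside [6.5, 21]); the 28×25.5 cube at (16, 9) contributes its full rectangle (area 714.00 mm²); Subtracting the remaining from the first: starting from the r=11 sphere (302.81 mm²), the 28×25.5 cube at (16, 9) misses the remaining region (no effect) — area = 302.81 mm². At z = 20.7: the r=11 sphere slices to a regular 16-gon of circumradius 5.187 (√(r²−h²) with h=9.7 from center) (area = (16/2)·5.187²·sin(360°/16) = 82.38 mm²); the cone at (-3, 14) contributes a regular 16-gon of circumradius 3.614 (interpolated between r1=9 and r2=3.5 at t=0.979) (area = (16/2)·3.614²·sin(360°/16) = 39.98 mm²); the 28×25.5 cube at (16, 9) contributes its full rectangle (area 714.00 mm²); Subtracting the remaining from the first: starting from the r=11 sphere (82.38 mm²), the cone at (-3, 14) misses the remaining region (no effect); the 28×25.5 cube at (16, 9) misses the remaining region (no effect) — area = 82.38 mm². Checking containment: the cross-section at z = 20.7 is a subset of the cross-section at z = 6.3.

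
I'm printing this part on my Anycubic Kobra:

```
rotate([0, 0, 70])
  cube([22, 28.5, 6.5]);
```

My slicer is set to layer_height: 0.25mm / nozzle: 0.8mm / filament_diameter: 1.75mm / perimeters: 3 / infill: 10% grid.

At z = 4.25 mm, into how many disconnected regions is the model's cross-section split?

1

At z = 4.25 mm: the cube (footprint 22×28.5) is included at this height; (whole slice rotated 70° about Z — lengths, areas and connectivity unchanged). The result has 1 disconnected region.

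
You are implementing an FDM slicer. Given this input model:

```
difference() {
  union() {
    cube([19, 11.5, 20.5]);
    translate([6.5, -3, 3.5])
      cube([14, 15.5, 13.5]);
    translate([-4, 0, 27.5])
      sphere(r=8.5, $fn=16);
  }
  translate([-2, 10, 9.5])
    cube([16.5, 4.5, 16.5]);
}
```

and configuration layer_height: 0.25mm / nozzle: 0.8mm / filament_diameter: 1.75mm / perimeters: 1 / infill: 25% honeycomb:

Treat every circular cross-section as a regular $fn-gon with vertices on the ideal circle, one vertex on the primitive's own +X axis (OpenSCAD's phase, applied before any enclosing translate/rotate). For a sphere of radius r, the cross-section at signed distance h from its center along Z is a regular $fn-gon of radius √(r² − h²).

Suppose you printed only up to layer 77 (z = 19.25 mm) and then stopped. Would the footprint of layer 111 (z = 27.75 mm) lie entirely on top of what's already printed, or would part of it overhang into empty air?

part overhangs

Compare the two slices. At z = 19.25: the cube is present — its section is the full 19×11.5 rectangle (area 218.50 mm²); the cube at (6.5, -3) is not intersected at this z (z outside [3.5, 17]); the r=8.5 sphere at (-4, 0) contributes a regular 16-gon of circumradius √(8.5²−8.25²) = 2.046 (area = (16/2)·2.046²·sin(360°/16) = 12.82 mm²); Taking the union: the 2 present regions are separate (no shared area or edge), so areas and boundary lengths simply add and each stays a separate island — area = 231.32 mm²; the cube at (-2, 10) is present — its section is the full 16.5×4.5 rectangle (area 74.25 mm²); Subtracting the remaining from the first: starting from that combined region (231.32 mm²), the 16.5×4.5 cube at (-2, 10) partially overlaps it — only the 21.75 mm² overlap (of its 74.25 mm²) is removed, clipping the outline — area = 209.57 mm². At z = 27.75: the cube is absent (z outside [0, 20.5]); the cube at (6.5, -3) is not intersected at this z (z outside [3.5, 17]); the sphere at (-4, 0): section is a regular 16-gon, circumradius = √(r²−h²) = √(8.5²−0.25²) = 8.496 (area = (16/2)·8.496²·sin(360°/16) = 221.00 mm²); Combining (union): only the r=8.5 sphere at (-4, 0) is present, so the union is just that shape — area = 221.00 mm²; the cube at (-2, 10) is absent (z outside [9.5, 26]); Taking the first minus the rest: none of the subtracted shapes is present at this height, so the result so far is unchanged — area = 221.00 mm². Checking containment: at z = 27.75 the cross-section extends beyond the z = 19.25 cross-section by about 185.19 mm².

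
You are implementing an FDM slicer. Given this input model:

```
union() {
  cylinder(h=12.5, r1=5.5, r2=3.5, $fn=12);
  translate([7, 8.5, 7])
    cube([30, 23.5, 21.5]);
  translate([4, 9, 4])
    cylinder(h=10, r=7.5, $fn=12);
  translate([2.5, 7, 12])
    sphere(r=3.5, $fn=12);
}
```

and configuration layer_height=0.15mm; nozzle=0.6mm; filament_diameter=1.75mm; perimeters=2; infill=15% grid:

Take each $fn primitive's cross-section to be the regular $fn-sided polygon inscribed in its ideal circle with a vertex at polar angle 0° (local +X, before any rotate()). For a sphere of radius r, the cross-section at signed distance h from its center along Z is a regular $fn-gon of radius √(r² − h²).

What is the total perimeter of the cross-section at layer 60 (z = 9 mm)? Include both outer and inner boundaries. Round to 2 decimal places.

147.16 mm

At z = 9 mm: the cone (r1=5.5→r2=3.5) has section circumradius 4.060 here — a regular 12-gon (perimeter = 2·12·4.060·sin(180°/12) = 25.22 mm); the cube at (7, 8.5) is present — its section is the full 30×23.5 rectangle (perimeter 107.00 mm); the r=7.5 cylinder at (4, 9) gives a regular 12-gon of circumradius 7.5 (constant along its height) (perimeter = 2·12·7.500·sin(180°/12) = 46.59 mm); the r=3.5 sphere at (2.5, 7) contributes a regular 12-gon of circumradius √(3.5²−3²) = 1.803 (perimeter = 2·12·1.803·sin(180°/12) = 11.20 mm); Combining (union): the regions partially overlap (shared area 37.96 mm²), so the edge portions inside another operand are dropped and the merged outline is re-measured after clipping — boundary = 147.16 mm. Overall, the cross-section is a single solid region. Total boundary length (outer) = 147.16 mm.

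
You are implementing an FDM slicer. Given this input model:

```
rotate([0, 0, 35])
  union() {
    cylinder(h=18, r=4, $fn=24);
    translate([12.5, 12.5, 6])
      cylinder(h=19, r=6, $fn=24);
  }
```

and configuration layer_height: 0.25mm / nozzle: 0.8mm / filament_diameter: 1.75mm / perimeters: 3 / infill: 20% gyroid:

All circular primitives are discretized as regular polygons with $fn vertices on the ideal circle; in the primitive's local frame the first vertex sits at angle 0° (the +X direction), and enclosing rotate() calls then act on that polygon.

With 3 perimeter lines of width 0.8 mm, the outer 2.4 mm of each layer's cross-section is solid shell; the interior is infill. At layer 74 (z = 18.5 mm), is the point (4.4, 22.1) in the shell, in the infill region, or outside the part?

shell

At z = 18.5 mm: the cylinder is not intersected at this z (z outside [0, 18]); the cylinder at (12.5, 12.5): section is a regular 24-gon, circumradius r=6; Taking the union: only the r=6 cylinder at (12.5, 12.5) is present, so the union is just that shape — 1 connected region; (rotated 35° about Z; rotation is an isometry so areas/perimeters/island counts are preserved). Overall, the cross-section is a single solid region. Undo the 35° rotation: the query point maps to (16.280, 15.580) in the un-rotated model frame. The nearest boundary edge runs (17.70, 15.50)→(16.74, 16.74); distance from the point to it = 1.07 mm. The point is inside the cross-section, 1.07 mm from the nearest boundary — within the 2.4 mm shell band (3 × 0.8).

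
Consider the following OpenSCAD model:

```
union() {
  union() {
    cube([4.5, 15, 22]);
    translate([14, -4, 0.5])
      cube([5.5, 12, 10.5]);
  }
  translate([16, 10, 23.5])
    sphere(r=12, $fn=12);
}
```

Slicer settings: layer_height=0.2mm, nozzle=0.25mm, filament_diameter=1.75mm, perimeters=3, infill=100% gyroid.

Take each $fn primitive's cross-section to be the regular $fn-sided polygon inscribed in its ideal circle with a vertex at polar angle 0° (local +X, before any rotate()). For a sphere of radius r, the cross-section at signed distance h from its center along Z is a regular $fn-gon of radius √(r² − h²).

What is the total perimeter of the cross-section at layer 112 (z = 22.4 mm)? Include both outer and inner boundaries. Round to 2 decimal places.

74.23 mm

At z = 22.4 mm: the cube is not intersected at this z (z outside [0, 22]); the cube at (14, -4) is absent (z outside [0.5, 11]); Merging all regions: nothing is present at this height; the r=12 sphere at (16, 10) contributes a regular 12-gon of circumradius √(12²−1.1²) = 11.949 (perimeter = 2·12·11.949·sin(180°/12) = 74.23 mm); Combining (union): only the r=12 sphere at (16, 10) is present, so the union is just that shape — boundary = 74.23 mm. Overall, the cross-section is a single solid region. Total boundary length (outer) = 74.23 mm.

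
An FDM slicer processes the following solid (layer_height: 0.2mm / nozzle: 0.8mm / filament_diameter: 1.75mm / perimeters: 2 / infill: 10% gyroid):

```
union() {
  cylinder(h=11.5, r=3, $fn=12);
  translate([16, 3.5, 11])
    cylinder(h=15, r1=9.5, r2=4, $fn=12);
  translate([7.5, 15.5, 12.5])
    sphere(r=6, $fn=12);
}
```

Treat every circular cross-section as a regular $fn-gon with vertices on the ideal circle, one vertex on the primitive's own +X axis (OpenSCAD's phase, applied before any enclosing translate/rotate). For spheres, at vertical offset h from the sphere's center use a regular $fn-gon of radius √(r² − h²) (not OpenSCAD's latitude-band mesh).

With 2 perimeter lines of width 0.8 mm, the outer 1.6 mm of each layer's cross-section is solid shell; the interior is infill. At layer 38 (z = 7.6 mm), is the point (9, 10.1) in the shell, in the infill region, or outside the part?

At z = 7.6 mm: the r=3 cylinder contributes a regular 12-gon of circumradius 3; the cone at (16, 3.5) does not reach this height (z outside [11, 26]); the r=6 sphere at (7.5, 15.5) contributes a regular 12-gon of circumradius √(6²−4.9²) = 3.463; Taking the union: the 2 present regions are separate (no shared area or edge), so areas and boundary lengths simply add and each stays a separate island — 2 connected regions. Overall, the cross-section has 2 separate islands. The nearest boundary edge runs (9.23, 12.50)→(7.50, 12.04); distance from the point to it = 2.26 mm. The point is not inside any of the regions above, so it lies outside the cross-section (2.26 mm from the nearest boundary).

outside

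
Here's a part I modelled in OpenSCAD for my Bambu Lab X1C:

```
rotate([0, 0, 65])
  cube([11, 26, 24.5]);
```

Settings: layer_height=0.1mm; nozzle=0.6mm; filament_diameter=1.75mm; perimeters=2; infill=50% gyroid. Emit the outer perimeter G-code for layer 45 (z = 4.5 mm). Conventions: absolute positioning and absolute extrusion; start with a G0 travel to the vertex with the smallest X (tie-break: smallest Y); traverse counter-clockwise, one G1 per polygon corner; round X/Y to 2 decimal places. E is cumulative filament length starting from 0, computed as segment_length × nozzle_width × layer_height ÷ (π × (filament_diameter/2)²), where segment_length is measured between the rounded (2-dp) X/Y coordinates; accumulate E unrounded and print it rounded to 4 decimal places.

G0 X-23.56 Y10.99 Z4.50
G1 X0.00 Y0.00 E0.6485
G1 X4.65 Y9.97 E0.9229
G1 X-18.92 Y20.96 E1.5717
G1 X-23.56 Y10.99 E1.8460

At z = 4.5 mm: the cube is present — its section is the full 11×26 rectangle; (rotated 65° about Z; rotation is an isometry so areas/perimeters/island counts are preserved). The outline is a single polygon with 4 vertices. Extrusion per mm of travel: 0.6 × 0.1 / (π × 0.875²) = 0.024945. Accumulating E over each segment gives final E = 1.8460.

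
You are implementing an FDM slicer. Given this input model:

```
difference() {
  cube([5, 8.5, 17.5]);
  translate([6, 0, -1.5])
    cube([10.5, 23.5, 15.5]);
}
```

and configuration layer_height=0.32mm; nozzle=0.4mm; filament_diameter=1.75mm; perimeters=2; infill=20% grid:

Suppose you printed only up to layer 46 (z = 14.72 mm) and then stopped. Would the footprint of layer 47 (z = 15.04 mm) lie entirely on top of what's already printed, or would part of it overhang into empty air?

Compare the two slices. At z = 14.72: the cube is present — its section is the full 5×8.5 rectangle (area 42.50 mm²); the cube at (6, 0) does not reach this height (z outside [-1.5, 14]); Taking the first minus the rest: none of the subtracted shapes is present at this height, so the 5×8.5 cube is unchanged — area = 42.50 mm². At z = 15.04: the 5×8.5 cube contributes its full rectangle (area 42.50 mm²); the cube at (6, 0) does not reach this height (z outside [-1.5, 14]); Taking the first minus the rest: none of the subtracted shapes is present at this height, so the 5×8.5 cube is unchanged — area = 42.50 mm². Checking containment: the cross-section at z = 15.04 is a subset of the cross-section at z = 14.72.

entirely on top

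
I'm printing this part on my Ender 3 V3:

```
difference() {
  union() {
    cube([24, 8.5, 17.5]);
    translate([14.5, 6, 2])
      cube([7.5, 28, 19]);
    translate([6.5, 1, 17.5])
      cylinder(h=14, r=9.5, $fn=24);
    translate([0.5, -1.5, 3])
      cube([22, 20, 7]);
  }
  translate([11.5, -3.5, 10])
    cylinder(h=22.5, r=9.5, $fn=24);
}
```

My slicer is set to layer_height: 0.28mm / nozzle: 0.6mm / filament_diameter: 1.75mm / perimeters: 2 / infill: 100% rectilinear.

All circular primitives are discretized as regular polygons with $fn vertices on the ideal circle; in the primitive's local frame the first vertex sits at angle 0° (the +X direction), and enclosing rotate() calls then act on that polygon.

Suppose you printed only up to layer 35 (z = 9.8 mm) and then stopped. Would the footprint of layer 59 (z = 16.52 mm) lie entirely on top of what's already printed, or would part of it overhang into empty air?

Compare the two slices. At z = 9.8: the cube (footprint 24×8.5) is included at this height (area 204.00 mm²); the 7.5×28 cube at (14.5, 6) contributes its full rectangle (area 210.00 mm²); the cylinder at (6.5, 1) is absent (z outside [17.5, 31.5]); the 22×20 cube at (0.5, -1.5) contributes its full rectangle (area 440.00 mm²); Merging all regions: the regions partially overlap — summed areas 854.00 mm² minus the doubly-counted overlap 280.75 mm² gives 573.25 mm² — area = 573.25 mm²; the cylinder at (11.5, -3.5) does not reach this height (z outside [10, 32.5]); Taking the first minus the rest: none of the subtracted shapes is present at this height, so that combined region is unchanged — area = 573.25 mm². At z = 16.52: the cube (footprint 24×8.5) is included at this height (area 204.00 mm²); the cube at (14.5, 6) is present — its section is the full 7.5×28 rectangle (area 210.00 mm²); the cylinder at (6.5, 1) is not intersected at this z (z outside [17.5, 31.5]); the cube at (0.5, -1.5) does not reach this height (z outside [3, 10]); Taking the union: the regions partially overlap — summed areas 414.00 mm² minus the doubly-counted overlap 18.75 mm² gives 395.25 mm² — area = 395.25 mm²; the r=9.5 cylinder at (11.5, -3.5) gives a regular 24-gon of circumradius 9.5 (constant along its height) (area = (24/2)·9.500²·sin(360°/24) = 280.30 mm²); Taking the first minus the rest: starting from the result so far (395.25 mm²), the r=9.5 cylinder at (11.5, -3.5) partially overlaps it — only the 75.57 mm² overlap (of its 280.30 mm²) is removed, clipping the outline — area = 319.68 mm². Checking containment: the cross-section at z = 16.52 is a subset of the cross-section at z = 9.8.

entirely on top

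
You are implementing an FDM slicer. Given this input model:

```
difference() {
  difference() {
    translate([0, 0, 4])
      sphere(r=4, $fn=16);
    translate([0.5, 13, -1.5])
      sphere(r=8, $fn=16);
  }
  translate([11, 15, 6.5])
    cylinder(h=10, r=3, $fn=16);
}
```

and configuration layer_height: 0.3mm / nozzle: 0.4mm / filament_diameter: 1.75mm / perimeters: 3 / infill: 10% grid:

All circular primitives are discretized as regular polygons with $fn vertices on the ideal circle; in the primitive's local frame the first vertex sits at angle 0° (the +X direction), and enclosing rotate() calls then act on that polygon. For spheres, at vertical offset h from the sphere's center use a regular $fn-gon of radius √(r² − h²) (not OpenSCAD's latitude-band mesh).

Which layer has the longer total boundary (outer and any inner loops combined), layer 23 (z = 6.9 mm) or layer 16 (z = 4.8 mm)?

layer 16 (z = 4.8 mm)

Layer 23 (z = 6.9): the r=4 sphere slices to a regular 16-gon of circumradius 2.755 (√(r²−h²) with h=2.9 from center) (perimeter = 2·16·2.755·sin(180°/16) = 17.20 mm); the sphere at (0.5, 13) is not intersected at this z (|z−center|=8.400 > r=8); Subtracting the remaining from the first: none of the subtracted shapes is present at this height, so the r=4 sphere is unchanged — boundary = 17.20 mm; the cylinder at (11, 15): section is a regular 16-gon, circumradius r=3 (perimeter = 2·16·3.000·sin(180°/16) = 18.73 mm); After the difference (first − rest): starting from the result so far, the r=3 cylinder at (11, 15) misses the remaining region (no effect) — boundary = 17.20 mm. So its perimeter = 17.20 mm. Layer 16 (z = 4.8): the r=4 sphere contributes a regular 16-gon of circumradius √(4²−0.8²) = 3.919 (perimeter = 2·16·3.919·sin(180°/16) = 24.47 mm); the sphere at (0.5, 13): section is a regular 16-gon, circumradius = √(r²−h²) = √(8²−6.3²) = 4.931 (perimeter = 2·16·4.931·sin(180°/16) = 30.78 mm); Subtracting the remaining from the first: starting from the r=4 sphere, the r=8 sphere at (0.5, 13) misses the remaining region (no effect) — boundary = 24.47 mm; the cylinder at (11, 15) does not reach this height (z outside [6.5, 16.5]); Taking the first minus the rest: none of the subtracted shapes is present at this height, so that combined region is unchanged — boundary = 24.47 mm. So its perimeter = 24.47 mm. Layer 16 is larger (24.47 vs 17.20 mm).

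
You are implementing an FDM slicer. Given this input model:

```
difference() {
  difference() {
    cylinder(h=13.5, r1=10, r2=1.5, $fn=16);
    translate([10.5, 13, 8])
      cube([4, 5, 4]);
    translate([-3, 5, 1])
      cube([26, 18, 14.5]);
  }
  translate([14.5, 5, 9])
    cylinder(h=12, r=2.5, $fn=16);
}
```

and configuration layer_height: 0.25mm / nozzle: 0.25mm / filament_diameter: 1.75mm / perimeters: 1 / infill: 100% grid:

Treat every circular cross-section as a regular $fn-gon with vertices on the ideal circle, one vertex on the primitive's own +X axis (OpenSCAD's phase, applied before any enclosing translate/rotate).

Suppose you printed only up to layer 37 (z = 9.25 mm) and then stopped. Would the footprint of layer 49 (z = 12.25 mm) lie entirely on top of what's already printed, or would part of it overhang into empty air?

entirely on top

Compare the two slices. At z = 9.25: the cone: at t=0.685 of its height the radius interpolates to r₁+(r₂−r₁)t = 4.176, giving a regular 16-gon of that circumradius (area = (16/2)·4.176²·sin(360°/16) = 53.39 mm²); the cube at (10.5, 13) is present — its section is the full 4×5 rectangle (area 20.00 mm²); the cube at (-3, 5) is present — its section is the full 26×18 rectangle (area 468.00 mm²); Subtracting the remaining from the first: starting from the cone (53.39 mm²), the 4×5 cube at (10.5, 13) misses the remaining region (no effect); the 26×18 cube at (-3, 5) misses the remaining region (no effect) — area = 53.39 mm²; the r=2.5 cylinder at (14.5, 5) gives a regular 16-gon of circumradius 2.5 (constant along its height) (area = (16/2)·2.500²·sin(360°/16) = 19.13 mm²); Subtracting the remaining from the first: starting from the result so far (53.39 mm²), the r=2.5 cylinder at (14.5, 5) misses the remaining region (no effect) — area = 53.39 mm². At z = 12.25: the cone (r1=10→r2=1.5) has section circumradius 2.287 here — a regular 16-gon (area = (16/2)·2.287²·sin(360°/16) = 16.01 mm²); the cube at (10.5, 13) is absent (z outside [8, 12]); the cube at (-3, 5) is present — its section is the full 26×18 rectangle (area 468.00 mm²); Taking the first minus the rest: starting from the cone (16.01 mm²), the 26×18 cube at (-3, 5) misses the remaining region (no effect) — area = 16.01 mm²; the r=2.5 cylinder at (14.5, 5) gives a regular 16-gon of circumradius 2.5 (constant along its height) (area = (16/2)·2.500²·sin(360°/16) = 19.13 mm²); Subtracting the remaining from the first: starting from that combined region (16.01 mm²), the r=2.5 cylinder at (14.5, 5) misses the remaining region (no effect) — area = 16.01 mm². Checking containment: the cross-section at z = 12.25 is a subset of the cross-section at z = 9.25.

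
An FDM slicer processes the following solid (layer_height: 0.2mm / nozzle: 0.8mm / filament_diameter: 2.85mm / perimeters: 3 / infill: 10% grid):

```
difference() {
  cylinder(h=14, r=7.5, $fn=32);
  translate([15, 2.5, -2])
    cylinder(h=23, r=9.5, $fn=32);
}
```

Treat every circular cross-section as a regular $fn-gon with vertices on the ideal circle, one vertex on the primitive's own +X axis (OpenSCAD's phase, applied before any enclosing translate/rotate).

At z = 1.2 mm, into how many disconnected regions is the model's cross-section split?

At z = 1.2 mm: the r=7.5 cylinder gives a regular 32-gon of circumradius 7.5 (constant along its height); the cylinder at (15, 2.5): section is a regular 32-gon, circumradius r=9.5; After the difference (first − rest): starting from the r=7.5 cylinder, the r=9.5 cylinder at (15, 2.5) partially overlaps it — only the 8.69 mm² overlap (of its 281.71 mm²) is removed, clipping the outline — 1 connected region. The result has 1 disconnected region.

1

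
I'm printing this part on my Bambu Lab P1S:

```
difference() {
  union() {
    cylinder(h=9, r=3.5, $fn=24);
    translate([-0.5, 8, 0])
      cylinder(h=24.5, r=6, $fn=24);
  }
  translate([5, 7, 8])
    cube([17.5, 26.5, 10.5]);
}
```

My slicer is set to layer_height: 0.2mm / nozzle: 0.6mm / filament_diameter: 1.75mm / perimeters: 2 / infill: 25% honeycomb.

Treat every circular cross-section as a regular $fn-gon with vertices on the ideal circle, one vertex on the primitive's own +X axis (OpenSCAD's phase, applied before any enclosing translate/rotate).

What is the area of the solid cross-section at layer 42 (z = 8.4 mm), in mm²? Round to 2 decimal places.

144.07 mm²

At z = 8.4 mm: the r=3.5 cylinder gives a regular 24-gon of circumradius 3.5 (constant along its height) (area = (24/2)·3.500²·sin(360°/24) = 38.05 mm²); the r=6 cylinder at (-0.5, 8) contributes a regular 24-gon of circumradius 6 (area = (24/2)·6.000²·sin(360°/24) = 111.81 mm²); Combining (union): the regions partially overlap — summed areas 149.86 mm² minus the doubly-counted overlap 4.63 mm² gives 145.22 mm² — area = 145.22 mm²; the 17.5×26.5 cube at (5, 7) contributes its full rectangle (area 463.75 mm²); Taking the first minus the rest: starting from that combined region (145.22 mm²), the 17.5×26.5 cube at (5, 7) partially overlaps it — only the 1.16 mm² overlap (of its 463.75 mm²) is removed, clipping the outline — area = 144.07 mm². Overall, the cross-section is a single solid region. Net area = 144.07 mm².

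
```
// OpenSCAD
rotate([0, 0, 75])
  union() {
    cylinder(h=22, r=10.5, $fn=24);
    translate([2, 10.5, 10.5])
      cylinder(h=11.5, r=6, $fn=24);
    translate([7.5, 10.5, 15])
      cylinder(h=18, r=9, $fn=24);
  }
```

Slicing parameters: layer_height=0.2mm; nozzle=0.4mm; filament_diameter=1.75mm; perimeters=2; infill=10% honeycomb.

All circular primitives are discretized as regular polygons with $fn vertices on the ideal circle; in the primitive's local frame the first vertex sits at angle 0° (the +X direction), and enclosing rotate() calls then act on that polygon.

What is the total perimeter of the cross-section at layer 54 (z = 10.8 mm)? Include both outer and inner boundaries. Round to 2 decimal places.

76.50 mm

At z = 10.8 mm: the cylinder: section is a regular 24-gon, circumradius r=10.5 (perimeter = 2·24·10.500·sin(180°/24) = 65.79 mm); the r=6 cylinder at (2, 10.5) gives a regular 24-gon of circumradius 6 (constant along its height) (perimeter = 2·24·6.000·sin(180°/24) = 37.59 mm); the cylinder at (7.5, 10.5) is absent (z outside [15, 33]); Taking the union: the regions partially overlap (shared area 46.24 mm²), so the edge portions inside another operand are dropped and the merged outline is re-measured after clipping — boundary = 76.50 mm; (whole slice rotated 75° about Z — lengths, areas and connectivity unchanged). Overall, the cross-section is a single solid region. Total boundary length (outer) = 76.50 mm.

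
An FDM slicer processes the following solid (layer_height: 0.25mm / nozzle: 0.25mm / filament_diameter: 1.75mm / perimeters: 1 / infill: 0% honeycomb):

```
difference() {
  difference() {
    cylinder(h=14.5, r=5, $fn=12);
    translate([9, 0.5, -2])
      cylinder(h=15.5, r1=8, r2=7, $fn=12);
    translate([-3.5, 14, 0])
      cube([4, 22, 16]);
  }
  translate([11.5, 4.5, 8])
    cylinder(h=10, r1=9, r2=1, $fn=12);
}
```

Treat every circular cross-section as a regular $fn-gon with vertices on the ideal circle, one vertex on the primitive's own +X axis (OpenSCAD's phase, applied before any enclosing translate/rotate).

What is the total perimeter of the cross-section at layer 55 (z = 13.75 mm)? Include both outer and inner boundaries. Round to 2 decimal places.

At z = 13.75 mm: the r=5 cylinder gives a regular 12-gon of circumradius 5 (constant along its height) (perimeter = 2·12·5.000·sin(180°/12) = 31.06 mm); the cone at (9, 0.5) is absent (z outside [-2, 13.5]); the cube at (-3.5, 14) is present — its section is the full 4×22 rectangle (perimeter 52.00 mm); After the difference (first − rest): starting from the r=5 cylinder, the 4×22 cube at (-3.5, 14) misses the remaining region (no effect) — boundary = 31.06 mm; the cone at (11.5, 4.5) (r1=9→r2=1) has section circumradius 4.400 here — a regular 12-gon (perimeter = 2·12·4.400·sin(180°/12) = 27.33 mm); After the difference (first − rest): starting from the result so far, the cone at (11.5, 4.5) misses the remaining region (no effect) — boundary = 31.06 mm. Overall, the cross-section is a single solid region. Total boundary length (outer) = 31.06 mm.

31.06 mm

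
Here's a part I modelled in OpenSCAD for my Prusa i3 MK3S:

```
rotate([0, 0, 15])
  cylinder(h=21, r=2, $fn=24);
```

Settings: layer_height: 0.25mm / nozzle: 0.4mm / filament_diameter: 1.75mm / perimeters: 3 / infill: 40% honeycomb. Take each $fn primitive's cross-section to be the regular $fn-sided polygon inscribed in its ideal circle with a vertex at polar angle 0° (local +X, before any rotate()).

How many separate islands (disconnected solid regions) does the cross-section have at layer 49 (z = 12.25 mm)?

1

At z = 12.25 mm: the r=2 cylinder contributes a regular 24-gon of circumradius 2; (whole slice rotated 15° about Z — lengths, areas and connectivity unchanged). Overall, the cross-section is a single solid region. Island count = 1.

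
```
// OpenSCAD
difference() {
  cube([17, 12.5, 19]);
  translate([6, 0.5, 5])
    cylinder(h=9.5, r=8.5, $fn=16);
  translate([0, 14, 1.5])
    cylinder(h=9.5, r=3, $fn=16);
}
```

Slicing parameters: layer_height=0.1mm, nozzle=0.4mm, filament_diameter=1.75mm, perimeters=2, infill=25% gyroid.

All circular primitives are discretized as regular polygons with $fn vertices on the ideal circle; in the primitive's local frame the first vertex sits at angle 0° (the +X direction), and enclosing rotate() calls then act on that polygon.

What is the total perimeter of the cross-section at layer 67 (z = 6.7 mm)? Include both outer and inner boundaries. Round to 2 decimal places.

At z = 6.7 mm: the 17×12.5 cube contributes its full rectangle (perimeter 59.00 mm); the r=8.5 cylinder at (6, 0.5) contributes a regular 16-gon of circumradius 8.5 (perimeter = 2·16·8.500·sin(180°/16) = 53.06 mm); the r=3 cylinder at (0, 14) contributes a regular 16-gon of circumradius 3 (perimeter = 2·16·3.000·sin(180°/16) = 18.73 mm); Taking the first minus the rest: starting from the 17×12.5 cube, the r=8.5 cylinder at (6, 0.5) partially overlaps it — only the 108.17 mm² overlap (of its 221.19 mm²) is removed, clipping the outline; the r=3 cylinder at (0, 14) partially overlaps it — only the 2.64 mm² overlap (of its 27.55 mm²) is removed, clipping the outline — boundary = 57.53 mm. Overall, the cross-section is a single solid region. Total boundary length (outer) = 57.53 mm.

57.53 mm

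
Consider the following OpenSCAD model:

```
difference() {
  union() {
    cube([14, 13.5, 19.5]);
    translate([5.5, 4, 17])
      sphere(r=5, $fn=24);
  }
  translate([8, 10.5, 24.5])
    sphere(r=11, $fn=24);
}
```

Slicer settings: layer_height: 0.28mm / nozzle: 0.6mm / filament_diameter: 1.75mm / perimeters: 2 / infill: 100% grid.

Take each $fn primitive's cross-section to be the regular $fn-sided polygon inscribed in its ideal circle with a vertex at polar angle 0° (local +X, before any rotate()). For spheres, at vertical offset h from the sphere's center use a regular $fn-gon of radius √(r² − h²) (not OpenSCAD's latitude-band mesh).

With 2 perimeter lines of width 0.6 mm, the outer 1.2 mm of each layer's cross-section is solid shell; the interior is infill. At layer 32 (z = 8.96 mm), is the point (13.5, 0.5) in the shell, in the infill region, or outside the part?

At z = 8.96 mm: the cube (footprint 14×13.5) is included at this height; the sphere at (5.5, 4) does not reach this height (|z−center|=8.040 > r=5); Taking the union: only the 14×13.5 cube is present, so the union is just that shape — 1 connected region; the sphere at (8, 10.5) does not reach this height (|z−center|=15.540 > r=11); After the difference (first − rest): none of the subtracted shapes is present at this height, so that combined region is unchanged — 1 connected region. Overall, the cross-section is a single solid region. The nearest boundary edge runs (0.00, 0.00)→(14.00, 0.00); distance from the point to it = 0.50 mm. The point is inside the cross-section, 0.50 mm from the nearest boundary — within the 1.2 mm shell band (2 × 0.6).

shell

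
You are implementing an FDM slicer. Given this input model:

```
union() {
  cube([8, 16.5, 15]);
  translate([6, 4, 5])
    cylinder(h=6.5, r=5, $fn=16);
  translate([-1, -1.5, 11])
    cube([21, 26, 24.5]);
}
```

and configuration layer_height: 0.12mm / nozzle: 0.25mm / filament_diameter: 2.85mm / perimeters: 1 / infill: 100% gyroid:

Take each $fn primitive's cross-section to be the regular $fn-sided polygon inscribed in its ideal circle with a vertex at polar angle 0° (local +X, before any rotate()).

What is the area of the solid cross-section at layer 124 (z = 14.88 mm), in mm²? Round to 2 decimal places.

At z = 14.88 mm: the 8×16.5 cube contributes its full rectangle (area 132.00 mm²); the cylinder at (6, 4) does not reach this height (z outside [5, 11.5]); the 21×26 cube at (-1, -1.5) contributes its full rectangle (area 546.00 mm²); Combining (union): the 8×16.5 cube lies entirely inside the 21×26 cube at (-1, -1.5), so the union is just the 21×26 cube at (-1, -1.5) — area = 546.00 mm². Overall, the cross-section is a single solid region. Net area = 546.00 mm².

546.00 mm²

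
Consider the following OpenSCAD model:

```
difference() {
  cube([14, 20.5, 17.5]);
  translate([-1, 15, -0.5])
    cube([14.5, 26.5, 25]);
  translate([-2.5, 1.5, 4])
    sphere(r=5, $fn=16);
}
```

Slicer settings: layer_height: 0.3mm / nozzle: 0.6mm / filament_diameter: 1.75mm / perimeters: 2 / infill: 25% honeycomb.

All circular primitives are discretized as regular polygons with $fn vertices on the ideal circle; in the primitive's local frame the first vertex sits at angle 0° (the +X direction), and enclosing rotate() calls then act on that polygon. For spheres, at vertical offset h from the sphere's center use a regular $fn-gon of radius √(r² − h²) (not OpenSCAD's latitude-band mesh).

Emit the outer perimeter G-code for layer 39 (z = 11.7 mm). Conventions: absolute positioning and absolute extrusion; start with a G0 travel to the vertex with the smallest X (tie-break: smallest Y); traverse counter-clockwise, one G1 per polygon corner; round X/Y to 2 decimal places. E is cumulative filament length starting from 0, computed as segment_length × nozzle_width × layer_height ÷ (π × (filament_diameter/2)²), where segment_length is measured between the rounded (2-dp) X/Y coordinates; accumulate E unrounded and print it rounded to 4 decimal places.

At z = 11.7 mm: the 14×20.5 cube contributes its full rectangle; the 14.5×26.5 cube at (-1, 15) contributes its full rectangle; the sphere at (-2.5, 1.5) is absent (|z−center|=7.700 > r=5); Subtracting the remaining from the first: starting from the 14×20.5 cube, the 14.5×26.5 cube at (-1, 15) partially overlaps it — only the 74.25 mm² overlap (of its 384.25 mm²) is removed, clipping the outline — 1 connected region. The outline is a single polygon with 6 vertices. Extrusion per mm of travel: 0.6 × 0.3 / (π × 0.875²) = 0.074835. Accumulating E over each segment gives final E = 5.1636.

G0 X0.00 Y0.00 Z11.70
G1 X14.00 Y0.00 E1.0477
G1 X14.00 Y20.50 E2.5818
G1 X13.50 Y20.50 E2.6192
G1 X13.50 Y15.00 E3.0308
G1 X0.00 Y15.00 E4.0411
G1 X0.00 Y0.00 E5.1636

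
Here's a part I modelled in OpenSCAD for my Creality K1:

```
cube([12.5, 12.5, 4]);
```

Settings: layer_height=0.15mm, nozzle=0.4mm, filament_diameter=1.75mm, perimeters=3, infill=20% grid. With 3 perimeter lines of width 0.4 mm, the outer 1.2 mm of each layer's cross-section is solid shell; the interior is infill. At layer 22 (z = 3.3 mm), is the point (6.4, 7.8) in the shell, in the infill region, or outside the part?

At z = 3.3 mm: the cube is present — its section is the full 12.5×12.5 rectangle. Overall, the cross-section is a single solid region. The nearest boundary edge runs (12.50, 12.50)→(0.00, 12.50); distance from the point to it = 4.70 mm. The point is inside the cross-section and 4.70 mm from the nearest boundary — more than the 1.2 mm shell width (3 × 0.4), so it's in the infill interior.

infill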